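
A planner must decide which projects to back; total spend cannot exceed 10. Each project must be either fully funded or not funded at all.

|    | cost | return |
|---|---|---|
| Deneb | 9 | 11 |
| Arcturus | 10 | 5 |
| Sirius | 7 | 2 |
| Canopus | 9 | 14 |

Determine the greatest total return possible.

Allowing fractional choices, the relaxed optimum would be about 15.2, but projects are indivisible.
Canopus: cost 9 ≤ 10, return 14.
Deneb: cost 9 ≤ 10, return 11.
Best is Canopus with total return 14.

14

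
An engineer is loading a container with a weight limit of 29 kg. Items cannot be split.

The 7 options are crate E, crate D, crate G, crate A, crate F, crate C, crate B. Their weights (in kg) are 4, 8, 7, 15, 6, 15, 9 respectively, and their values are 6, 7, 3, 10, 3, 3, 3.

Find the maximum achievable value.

23

Take crate E, crate D, and crate A: weight 4 + 8 + 15 = 27 ≤ 29, value 6 + 7 + 10 = 23.
No other feasible combination does better.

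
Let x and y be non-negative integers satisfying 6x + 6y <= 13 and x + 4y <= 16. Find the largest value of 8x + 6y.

(x,y)=(2,0): 6·2+6·0=12≤13, 1·2+4·0=2≤16, objective 16.
(x,y)=(1,1): 6·1+6·1=12≤13, 1·1+4·1=5≤16, objective 14.
(x,y)=(1,0): 6·1+6·0=6≤13, 1·1+4·0=1≤16, objective 8.
The best lattice point is (2,0), giving 16.

16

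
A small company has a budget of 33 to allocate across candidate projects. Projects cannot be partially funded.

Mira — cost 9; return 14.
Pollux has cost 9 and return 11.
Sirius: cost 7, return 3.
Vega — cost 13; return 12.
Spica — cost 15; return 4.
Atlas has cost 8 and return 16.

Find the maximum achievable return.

44

Mira + Pollux + Sirius + Atlas: cost 9 + 9 + 7 + 8 = 33 ≤ 33, return 14 + 11 + 3 + 16 = 44.
Mira + Vega + Atlas: cost 9 + 13 + 8 = 30 ≤ 33, return 14 + 12 + 16 = 42.
Best is Mira, Pollux, Sirius, and Atlas with total return 44.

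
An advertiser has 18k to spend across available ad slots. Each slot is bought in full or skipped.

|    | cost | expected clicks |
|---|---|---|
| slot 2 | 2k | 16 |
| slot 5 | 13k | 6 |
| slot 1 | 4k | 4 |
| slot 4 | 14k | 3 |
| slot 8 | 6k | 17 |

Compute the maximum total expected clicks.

37

Take slot 2, slot 1, and slot 8: cost 2 + 4 + 6 = 12 ≤ 18, expected clicks 16 + 4 + 17 = 37.
No other feasible combination does better.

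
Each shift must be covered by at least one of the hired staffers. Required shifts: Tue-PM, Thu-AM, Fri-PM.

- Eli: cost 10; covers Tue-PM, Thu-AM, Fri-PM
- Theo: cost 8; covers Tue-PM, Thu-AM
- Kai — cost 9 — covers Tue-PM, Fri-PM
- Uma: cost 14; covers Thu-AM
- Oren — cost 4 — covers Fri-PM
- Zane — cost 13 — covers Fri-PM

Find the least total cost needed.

10

Eli alone covers Tue-PM, Thu-AM, Fri-PM — every shift.
Total cost: 10.
No cover costs less than 10.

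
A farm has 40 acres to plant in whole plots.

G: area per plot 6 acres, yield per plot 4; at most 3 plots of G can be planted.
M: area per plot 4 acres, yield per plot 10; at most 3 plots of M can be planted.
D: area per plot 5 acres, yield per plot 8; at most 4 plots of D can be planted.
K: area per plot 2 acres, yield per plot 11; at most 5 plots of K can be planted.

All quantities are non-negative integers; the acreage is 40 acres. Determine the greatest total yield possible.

2×M, 4×D, and 5×K: area 38 ≤ 40, yield 2·10 + 4·8 + 5·11 = 107.
3×M, 3×D, and 5×K: area 37 ≤ 40, yield 3·10 + 3·8 + 5·11 = 109.
Best is 109.

109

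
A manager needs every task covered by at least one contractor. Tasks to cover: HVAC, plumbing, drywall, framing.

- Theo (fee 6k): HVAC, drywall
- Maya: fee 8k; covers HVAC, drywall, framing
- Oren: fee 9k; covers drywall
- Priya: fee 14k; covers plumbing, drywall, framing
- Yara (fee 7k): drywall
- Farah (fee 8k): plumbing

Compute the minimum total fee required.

Choose Maya and Farah: together they cover HVAC, plumbing, drywall, framing — every task.
Total fee: 8 + 8 = 16.
No cover costs less than 16.

16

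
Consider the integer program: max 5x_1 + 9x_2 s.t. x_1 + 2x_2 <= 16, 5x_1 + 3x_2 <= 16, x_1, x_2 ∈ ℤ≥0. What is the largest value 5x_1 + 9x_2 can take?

45

The continuous relaxation peaks at (0, 5.33) with value 48.00; rounding to a feasible lattice point costs some objective.
(x_1,x_2)=(0,5): 1·0+2·5=10≤16, 5·0+3·5=15≤16, objective 45.
(x_1,x_2)=(0,4): 1·0+2·4=8≤16, 5·0+3·4=12≤16, objective 36.
Maximum is 45 at (x_1,x_2)=(0,5).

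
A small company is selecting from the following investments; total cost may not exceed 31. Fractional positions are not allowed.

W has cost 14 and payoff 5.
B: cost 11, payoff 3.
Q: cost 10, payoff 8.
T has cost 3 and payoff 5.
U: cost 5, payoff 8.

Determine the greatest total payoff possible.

24

This is an integer program with binary decision variables.
W + Q + U: cost 14 + 10 + 5 = 29 ≤ 31, payoff 5 + 8 + 8 = 21.
B + Q + T + U: cost 11 + 10 + 3 + 5 = 29 ≤ 31, payoff 3 + 8 + 5 + 8 = 24.
Q + T + U: cost 10 + 3 + 5 = 18 ≤ 31, payoff 8 + 5 + 8 = 21.
Best is B, Q, T, and U with total payoff 24.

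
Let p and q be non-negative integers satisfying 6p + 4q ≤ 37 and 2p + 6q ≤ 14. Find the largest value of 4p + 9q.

The continuous relaxation peaks at (5.93, 0.357) with value 26.93; rounding to a feasible lattice point costs some objective.
(p,q)=(4,1): 6·4+4·1=28≤37, 2·4+6·1=14≤14, objective 25.
(p,q)=(6,0): 6·6+4·0=36≤37, 2·6+6·0=12≤14, objective 24.
(p,q)=(3,1): 6·3+4·1=22≤37, 2·3+6·1=12≤14, objective 21.
Maximum is 25 at (p,q)=(4,1).

25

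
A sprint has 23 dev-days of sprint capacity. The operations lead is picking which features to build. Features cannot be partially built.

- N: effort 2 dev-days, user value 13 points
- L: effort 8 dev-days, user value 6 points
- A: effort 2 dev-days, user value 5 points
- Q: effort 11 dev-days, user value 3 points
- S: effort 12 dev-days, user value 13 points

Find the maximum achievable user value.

32

N + A + S: effort 2 + 2 + 12 = 16 ≤ 23, user value 13 + 5 + 13 = 31.
N + L + S: effort 2 + 8 + 12 = 22 ≤ 23, user value 13 + 6 + 13 = 32.
N + L + A + Q: effort 2 + 8 + 2 + 11 = 23 ≤ 23, user value 13 + 6 + 5 + 3 = 27.
Best is N, L, and S with total user value 32.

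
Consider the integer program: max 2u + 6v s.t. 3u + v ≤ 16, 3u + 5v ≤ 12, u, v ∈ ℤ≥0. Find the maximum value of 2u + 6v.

12

Relaxing integrality, the LP optimum is 14.40 at (u,v) = (0, 2.4), which is not an integer point.
(u,v)=(0,2): 3·0+1·2=2≤16, 3·0+5·2=10≤12, objective 12.
(u,v)=(1,1): 3·1+1·1=4≤16, 3·1+5·1=8≤12, objective 8.
(u,v)=(0,1): 3·0+1·1=1≤16, 3·0+5·1=5≤12, objective 6.
No feasible integer point exceeds 12.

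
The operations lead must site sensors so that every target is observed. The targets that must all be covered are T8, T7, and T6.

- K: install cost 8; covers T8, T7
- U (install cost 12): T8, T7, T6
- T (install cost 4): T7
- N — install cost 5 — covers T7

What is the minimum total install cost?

This is a weighted set-cover instance.
The greedy cost-per-new-target heuristic would pick K and U for 20, but a cheaper cover exists.
U alone covers T8, T7, T6 — every target.
Total install cost: 12.
No cover costs less than 12.

12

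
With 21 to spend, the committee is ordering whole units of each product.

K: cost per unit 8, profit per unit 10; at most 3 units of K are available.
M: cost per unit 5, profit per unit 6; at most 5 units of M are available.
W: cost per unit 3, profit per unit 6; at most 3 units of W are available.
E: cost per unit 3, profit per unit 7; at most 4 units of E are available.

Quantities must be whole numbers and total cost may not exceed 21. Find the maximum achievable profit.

2×W and 4×E: cost 18 ≤ 21, profit 2·6 + 4·7 = 40.
3×W and 4×E: cost 21 ≤ 21, profit 3·6 + 4·7 = 46.
Best is 46.

46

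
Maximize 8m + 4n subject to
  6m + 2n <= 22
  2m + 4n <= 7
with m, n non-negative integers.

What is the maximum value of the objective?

24

(m,n)=(3,0) is feasible, giving 24.
(m,n)=(2,0) is feasible, giving 16.
Maximum is 24 at (m,n)=(3,0).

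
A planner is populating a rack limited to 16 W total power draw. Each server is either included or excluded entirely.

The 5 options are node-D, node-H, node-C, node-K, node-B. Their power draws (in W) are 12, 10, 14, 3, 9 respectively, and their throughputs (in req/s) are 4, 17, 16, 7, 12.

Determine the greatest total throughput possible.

node-H + node-K: power draw 10 + 3 = 13 ≤ 16, throughput 17 + 7 = 24.
node-H: power draw 10 ≤ 16, throughput 17.
node-K + node-B: power draw 3 + 9 = 12 ≤ 16, throughput 7 + 12 = 19.
Best is node-H and node-K with total throughput 24.

24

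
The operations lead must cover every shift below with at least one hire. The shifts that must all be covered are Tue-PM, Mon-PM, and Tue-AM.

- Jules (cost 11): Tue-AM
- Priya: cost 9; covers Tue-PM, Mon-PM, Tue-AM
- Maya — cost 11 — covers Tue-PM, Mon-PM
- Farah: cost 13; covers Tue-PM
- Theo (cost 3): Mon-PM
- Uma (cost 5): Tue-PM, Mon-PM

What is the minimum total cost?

The greedy cost-per-new-shift heuristic would pick Uma and Priya for 14, but a cheaper cover exists.
Priya alone covers Tue-PM, Mon-PM, Tue-AM — every shift.
Total cost: 9.
No cover costs less than 9.

9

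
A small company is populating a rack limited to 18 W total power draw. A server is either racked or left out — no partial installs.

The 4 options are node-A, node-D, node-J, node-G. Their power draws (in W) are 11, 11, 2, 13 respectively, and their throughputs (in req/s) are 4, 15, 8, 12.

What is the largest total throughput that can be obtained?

23

Allowing fractional choices, the relaxed optimum would be about 27.6, but servers are indivisible.
node-D: power draw 11 ≤ 18, throughput 15.
node-D + node-J: power draw 11 + 2 = 13 ≤ 18, throughput 15 + 8 = 23.
node-J + node-G: power draw 2 + 13 = 15 ≤ 18, throughput 8 + 12 = 20.
Best is node-D and node-J with total throughput 23.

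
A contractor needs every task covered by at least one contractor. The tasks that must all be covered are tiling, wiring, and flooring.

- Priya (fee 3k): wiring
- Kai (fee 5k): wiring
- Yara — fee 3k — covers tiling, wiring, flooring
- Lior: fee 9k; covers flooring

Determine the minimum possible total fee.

3

Yara alone covers tiling, wiring, flooring — every task.
Total fee: 3.
No cover costs less than 3.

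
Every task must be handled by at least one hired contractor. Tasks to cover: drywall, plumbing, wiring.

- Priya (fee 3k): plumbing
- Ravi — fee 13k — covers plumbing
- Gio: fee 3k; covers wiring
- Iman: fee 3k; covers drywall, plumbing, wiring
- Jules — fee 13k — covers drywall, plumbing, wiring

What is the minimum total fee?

3

Iman alone covers drywall, plumbing, wiring — every task.
Total fee: 3.
No cover costs less than 3.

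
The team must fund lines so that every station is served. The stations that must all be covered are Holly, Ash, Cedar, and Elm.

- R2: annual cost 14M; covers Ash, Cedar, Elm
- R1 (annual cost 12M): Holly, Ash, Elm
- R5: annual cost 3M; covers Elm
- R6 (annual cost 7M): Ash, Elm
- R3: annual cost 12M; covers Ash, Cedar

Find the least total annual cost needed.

24

The greedy cost-per-new-station heuristic would pick R5, R1, and R3 for 27, but a cheaper cover exists.
Choose R1 and R3: together they cover Holly, Ash, Cedar, Elm — every station.
Total annual cost: 12 + 12 = 24.
No cover costs less than 24.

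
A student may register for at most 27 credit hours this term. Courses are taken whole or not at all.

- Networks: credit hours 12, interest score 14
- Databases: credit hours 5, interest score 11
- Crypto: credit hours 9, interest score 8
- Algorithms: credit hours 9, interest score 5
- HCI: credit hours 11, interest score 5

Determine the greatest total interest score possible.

33

Treat it as a binary knapsack problem.
Allowing fractional choices, the relaxed optimum would be about 33.6, but courses are indivisible.
Networks + Databases + Crypto: credit hours 12 + 5 + 9 = 26 ≤ 27, interest score 14 + 11 + 8 = 33.
Networks + Databases + Algorithms: credit hours 12 + 5 + 9 = 26 ≤ 27, interest score 14 + 11 + 5 = 30.
Networks + Databases: credit hours 12 + 5 = 17 ≤ 27, interest score 14 + 11 = 25.
Best is Networks, Databases, and Crypto with total interest score 33.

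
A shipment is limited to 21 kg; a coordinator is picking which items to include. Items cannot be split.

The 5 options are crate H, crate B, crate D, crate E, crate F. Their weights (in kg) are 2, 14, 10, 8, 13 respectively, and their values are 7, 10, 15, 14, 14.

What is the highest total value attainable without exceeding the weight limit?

Allowing fractional choices, the relaxed optimum would be about 37.1, but items are indivisible.
crate D + crate E: weight 10 + 8 = 18 ≤ 21, value 15 + 14 = 29.
crate H + crate D + crate E: weight 2 + 10 + 8 = 20 ≤ 21, value 7 + 15 + 14 = 36.
crate E + crate F: weight 8 + 13 = 21 ≤ 21, value 14 + 14 = 28.
Best is crate H, crate D, and crate E with total value 36.

36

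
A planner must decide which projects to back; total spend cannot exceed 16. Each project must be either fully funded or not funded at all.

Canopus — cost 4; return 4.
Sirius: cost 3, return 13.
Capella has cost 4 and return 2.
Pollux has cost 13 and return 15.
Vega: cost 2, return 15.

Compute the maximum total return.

This is a 0-1 knapsack instance.
Canopus + Sirius + Vega: cost 4 + 3 + 2 = 9 ≤ 16, return 4 + 13 + 15 = 32.
Canopus + Sirius + Capella + Vega: cost 4 + 3 + 4 + 2 = 13 ≤ 16, return 4 + 13 + 2 + 15 = 34.
Best is Canopus, Sirius, Capella, and Vega with total return 34.

34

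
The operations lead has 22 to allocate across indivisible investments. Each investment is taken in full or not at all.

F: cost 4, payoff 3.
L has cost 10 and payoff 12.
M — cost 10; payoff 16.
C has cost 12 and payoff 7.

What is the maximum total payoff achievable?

28

Allowing fractional choices, the relaxed optimum would be about 29.5, but investments are indivisible.
F + M: cost 4 + 10 = 14 ≤ 22, payoff 3 + 16 = 19.
L + M: cost 10 + 10 = 20 ≤ 22, payoff 12 + 16 = 28.
M + C: cost 10 + 12 = 22 ≤ 22, payoff 16 + 7 = 23.
Best is L and M with total payoff 28.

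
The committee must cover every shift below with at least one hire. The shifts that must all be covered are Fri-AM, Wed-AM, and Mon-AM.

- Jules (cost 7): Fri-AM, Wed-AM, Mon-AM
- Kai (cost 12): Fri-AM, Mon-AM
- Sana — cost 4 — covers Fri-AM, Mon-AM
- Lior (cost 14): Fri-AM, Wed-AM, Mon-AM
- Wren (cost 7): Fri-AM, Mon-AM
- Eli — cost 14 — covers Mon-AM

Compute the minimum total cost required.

The greedy cost-per-new-shift heuristic would pick Sana and Jules for 11, but a cheaper cover exists.
Jules alone covers Fri-AM, Wed-AM, Mon-AM — every shift.
Total cost: 7.
No cover costs less than 7.

7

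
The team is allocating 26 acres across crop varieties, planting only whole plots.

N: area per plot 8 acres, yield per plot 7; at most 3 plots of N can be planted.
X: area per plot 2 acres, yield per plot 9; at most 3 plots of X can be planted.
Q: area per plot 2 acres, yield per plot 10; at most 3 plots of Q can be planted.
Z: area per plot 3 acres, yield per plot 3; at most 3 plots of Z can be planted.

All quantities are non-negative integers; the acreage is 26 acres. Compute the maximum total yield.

70

Q has the best ratio (10/2); taking only Q gives at most 3×10 = 30 (stopped by the supply cap of 3).
Mixing does better — 1×N, 3×X, 3×Q, and 2×Z: area 26 ≤ 26, yield 1·7 + 3·9 + 3·10 + 2·3 = 70.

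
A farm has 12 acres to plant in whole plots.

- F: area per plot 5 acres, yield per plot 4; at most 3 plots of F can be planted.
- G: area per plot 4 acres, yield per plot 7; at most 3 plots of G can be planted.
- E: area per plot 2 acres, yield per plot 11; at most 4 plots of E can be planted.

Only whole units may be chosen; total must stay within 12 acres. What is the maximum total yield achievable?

This is a bounded integer knapsack.
E has the best ratio (11/2); taking only E gives at most 4×11 = 44 (stopped by the supply cap of 4).
Mixing does better — 1×G and 4×E: area 12 ≤ 12, yield 1·7 + 4·11 = 51.

51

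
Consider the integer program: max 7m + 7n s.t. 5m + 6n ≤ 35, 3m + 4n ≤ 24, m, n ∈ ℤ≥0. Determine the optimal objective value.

49

(m,n)=(7,0): 5·7+6·0=35≤35, 3·7+4·0=21≤24, objective 49.
(m,n)=(6,0): 5·6+6·0=30≤35, 3·6+4·0=18≤24, objective 42.
No feasible integer point exceeds 49.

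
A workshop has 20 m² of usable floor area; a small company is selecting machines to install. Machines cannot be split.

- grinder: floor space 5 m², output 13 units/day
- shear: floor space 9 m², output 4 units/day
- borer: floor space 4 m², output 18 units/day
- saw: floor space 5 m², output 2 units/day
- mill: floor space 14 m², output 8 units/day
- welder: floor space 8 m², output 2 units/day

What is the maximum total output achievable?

35

This is a 0-1 knapsack instance.
Allowing fractional choices, the relaxed optimum would be about 37.3, but machines are indivisible.
grinder + shear + borer: floor space 5 + 9 + 4 = 18 ≤ 20, output 13 + 4 + 18 = 35.
grinder + borer + saw: floor space 5 + 4 + 5 = 14 ≤ 20, output 13 + 18 + 2 = 33.
Best is grinder, shear, and borer with total output 35.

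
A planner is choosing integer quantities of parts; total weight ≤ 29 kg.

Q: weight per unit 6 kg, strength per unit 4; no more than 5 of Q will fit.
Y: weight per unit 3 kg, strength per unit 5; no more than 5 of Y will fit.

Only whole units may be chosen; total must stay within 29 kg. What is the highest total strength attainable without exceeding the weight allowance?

1×Q and 5×Y: weight 21 ≤ 29, strength 1·4 + 5·5 = 29.
2×Q and 5×Y: weight 27 ≤ 29, strength 2·4 + 5·5 = 33.
Best is 33.

33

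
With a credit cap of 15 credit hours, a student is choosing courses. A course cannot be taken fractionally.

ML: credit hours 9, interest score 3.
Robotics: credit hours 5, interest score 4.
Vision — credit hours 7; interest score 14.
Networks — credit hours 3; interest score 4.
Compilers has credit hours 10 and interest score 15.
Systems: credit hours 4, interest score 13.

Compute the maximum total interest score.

31

This is an integer program with binary decision variables.
Allowing fractional choices, the relaxed optimum would be about 33.0, but courses are indivisible.
Vision + Networks + Systems: credit hours 7 + 3 + 4 = 14 ≤ 15, interest score 14 + 4 + 13 = 31.
Compilers + Systems: credit hours 10 + 4 = 14 ≤ 15, interest score 15 + 13 = 28.
Vision + Systems: credit hours 7 + 4 = 11 ≤ 15, interest score 14 + 13 = 27.
Best is Vision, Networks, and Systems with total interest score 31.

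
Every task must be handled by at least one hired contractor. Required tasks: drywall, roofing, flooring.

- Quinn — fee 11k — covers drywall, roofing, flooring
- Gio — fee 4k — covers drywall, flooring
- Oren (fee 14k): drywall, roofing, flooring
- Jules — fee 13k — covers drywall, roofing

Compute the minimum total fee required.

11

Quinn alone covers drywall, roofing, flooring — every task.
Total fee: 11.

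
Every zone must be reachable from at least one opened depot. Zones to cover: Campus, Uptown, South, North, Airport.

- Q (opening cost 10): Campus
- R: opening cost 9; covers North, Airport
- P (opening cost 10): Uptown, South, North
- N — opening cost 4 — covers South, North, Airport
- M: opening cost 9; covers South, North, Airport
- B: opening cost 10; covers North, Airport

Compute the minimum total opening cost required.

Choose Q, P, and N: together they cover Campus, Uptown, South, North, Airport — every zone.
Total opening cost: 10 + 10 + 4 = 24.
No cover costs less than 24.

24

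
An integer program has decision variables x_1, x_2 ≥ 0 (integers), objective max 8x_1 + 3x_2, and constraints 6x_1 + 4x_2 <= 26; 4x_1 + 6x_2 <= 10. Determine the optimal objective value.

Relaxing integrality, the LP optimum is 20.00 at (x_1,x_2) = (2.5, 0), which is not an integer point.
(x_1,x_2)=(2,0): 6·2+4·0=12≤26, 4·2+6·0=8≤10, objective 16.
(x_1,x_2)=(1,1): 6·1+4·1=10≤26, 4·1+6·1=10≤10, objective 11.
The best lattice point is (2,0), giving 16.

16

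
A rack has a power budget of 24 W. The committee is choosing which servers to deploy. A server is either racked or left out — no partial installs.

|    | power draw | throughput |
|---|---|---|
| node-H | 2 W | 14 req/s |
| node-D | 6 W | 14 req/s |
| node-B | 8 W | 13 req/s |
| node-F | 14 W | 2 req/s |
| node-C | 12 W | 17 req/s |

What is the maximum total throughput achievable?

Treat it as a binary knapsack problem.
Allowing fractional choices, the relaxed optimum would be about 52.3, but servers are indivisible.
node-H + node-B + node-C: power draw 2 + 8 + 12 = 22 ≤ 24, throughput 14 + 13 + 17 = 44.
node-H + node-D + node-C: power draw 2 + 6 + 12 = 20 ≤ 24, throughput 14 + 14 + 17 = 45.
node-H + node-D + node-B: power draw 2 + 6 + 8 = 16 ≤ 24, throughput 14 + 14 + 13 = 41.
Best is node-H, node-D, and node-C with total throughput 45.

45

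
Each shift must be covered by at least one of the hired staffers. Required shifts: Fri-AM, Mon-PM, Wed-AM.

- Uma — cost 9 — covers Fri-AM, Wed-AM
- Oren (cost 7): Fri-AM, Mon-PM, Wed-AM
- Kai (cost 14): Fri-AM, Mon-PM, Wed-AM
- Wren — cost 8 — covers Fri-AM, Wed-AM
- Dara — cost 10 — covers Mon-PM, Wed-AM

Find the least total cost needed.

7

Oren alone covers Fri-AM, Mon-PM, Wed-AM — every shift.
Total cost: 7.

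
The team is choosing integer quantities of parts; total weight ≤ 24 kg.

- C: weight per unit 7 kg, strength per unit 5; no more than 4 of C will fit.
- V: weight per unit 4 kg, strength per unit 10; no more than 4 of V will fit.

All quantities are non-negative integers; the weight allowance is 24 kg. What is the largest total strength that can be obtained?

V has the best ratio (10/4); taking only V gives at most 4×10 = 40 (stopped by the supply cap of 4).
Mixing does better — 1×C and 4×V: weight 23 ≤ 24, strength 1·5 + 4·10 = 45.

45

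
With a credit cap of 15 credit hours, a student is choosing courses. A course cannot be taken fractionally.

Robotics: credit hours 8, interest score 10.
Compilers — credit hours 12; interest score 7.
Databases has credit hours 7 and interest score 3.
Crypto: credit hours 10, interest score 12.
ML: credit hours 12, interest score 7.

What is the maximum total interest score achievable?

Take Robotics and Databases: credit hours 8 + 7 = 15 ≤ 15, interest score 10 + 3 = 13.
No other feasible combination does better.

13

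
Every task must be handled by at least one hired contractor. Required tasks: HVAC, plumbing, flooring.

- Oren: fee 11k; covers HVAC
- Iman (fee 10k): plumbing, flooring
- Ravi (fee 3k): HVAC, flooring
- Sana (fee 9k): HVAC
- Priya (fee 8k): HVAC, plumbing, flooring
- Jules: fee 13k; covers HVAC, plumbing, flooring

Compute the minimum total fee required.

8

The greedy cost-per-new-task heuristic would pick Ravi and Priya for 11, but a cheaper cover exists.
Priya alone covers HVAC, plumbing, flooring — every task.
Total fee: 8.
No cover costs less than 8.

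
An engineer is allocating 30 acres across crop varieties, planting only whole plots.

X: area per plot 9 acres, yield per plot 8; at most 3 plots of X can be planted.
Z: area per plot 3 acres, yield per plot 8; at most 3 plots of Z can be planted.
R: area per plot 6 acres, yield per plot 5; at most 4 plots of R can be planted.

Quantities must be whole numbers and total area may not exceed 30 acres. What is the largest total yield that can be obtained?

Z has the best ratio (8/3); taking only Z gives at most 3×8 = 24 (stopped by the supply cap of 3).
Mixing does better — 1×X, 3×Z, and 2×R: area 30 ≤ 30, yield 1·8 + 3·8 + 2·5 = 42.

42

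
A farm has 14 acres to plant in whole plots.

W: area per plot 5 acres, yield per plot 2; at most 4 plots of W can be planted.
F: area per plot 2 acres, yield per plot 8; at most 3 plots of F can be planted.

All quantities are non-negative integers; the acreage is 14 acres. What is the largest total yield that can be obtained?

26

F has the best ratio (8/2); taking only F gives at most 3×8 = 24 (stopped by the supply cap of 3).
Mixing does better — 1×W and 3×F: area 11 ≤ 14, yield 1·2 + 3·8 = 26.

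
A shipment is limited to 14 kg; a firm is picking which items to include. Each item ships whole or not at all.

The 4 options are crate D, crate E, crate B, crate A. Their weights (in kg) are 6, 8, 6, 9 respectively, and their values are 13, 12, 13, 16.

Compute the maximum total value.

26

Allowing fractional choices, the relaxed optimum would be about 29.6, but items are indivisible.
crate D + crate B: weight 6 + 6 = 12 ≤ 14, value 13 + 13 = 26.
crate D + crate E: weight 6 + 8 = 14 ≤ 14, value 13 + 12 = 25.
Best is crate D and crate B with total value 26.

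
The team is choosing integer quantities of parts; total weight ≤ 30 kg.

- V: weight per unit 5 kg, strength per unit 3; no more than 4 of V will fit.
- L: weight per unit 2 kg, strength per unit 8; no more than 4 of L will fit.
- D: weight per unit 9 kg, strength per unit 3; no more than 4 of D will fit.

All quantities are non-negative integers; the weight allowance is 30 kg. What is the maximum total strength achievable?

2×V, 4×L, and 1×D: weight 27 ≤ 30, strength 2·3 + 4·8 + 1·3 = 41.
4×V and 4×L: weight 28 ≤ 30, strength 4·3 + 4·8 = 44.
Best is 44.

44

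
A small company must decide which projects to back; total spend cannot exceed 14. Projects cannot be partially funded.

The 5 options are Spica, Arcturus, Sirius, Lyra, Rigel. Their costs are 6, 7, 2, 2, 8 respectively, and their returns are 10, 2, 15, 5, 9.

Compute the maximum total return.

30

Allowing fractional choices, the relaxed optimum would be about 34.5, but projects are indivisible.
Spica + Sirius: cost 6 + 2 = 8 ≤ 14, return 10 + 15 = 25.
Sirius + Lyra + Rigel: cost 2 + 2 + 8 = 12 ≤ 14, return 15 + 5 + 9 = 29.
Spica + Sirius + Lyra: cost 6 + 2 + 2 = 10 ≤ 14, return 10 + 15 + 5 = 30.
Best is Spica, Sirius, and Lyra with total return 30.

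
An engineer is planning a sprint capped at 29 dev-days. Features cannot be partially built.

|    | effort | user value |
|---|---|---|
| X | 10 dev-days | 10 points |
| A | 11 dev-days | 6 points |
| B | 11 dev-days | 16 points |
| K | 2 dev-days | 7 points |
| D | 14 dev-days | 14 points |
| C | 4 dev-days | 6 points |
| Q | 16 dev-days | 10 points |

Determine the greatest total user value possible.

Take X, B, K, and C: effort 10 + 11 + 2 + 4 = 27 ≤ 29, user value 10 + 16 + 7 + 6 = 39.
No other feasible combination does better.

39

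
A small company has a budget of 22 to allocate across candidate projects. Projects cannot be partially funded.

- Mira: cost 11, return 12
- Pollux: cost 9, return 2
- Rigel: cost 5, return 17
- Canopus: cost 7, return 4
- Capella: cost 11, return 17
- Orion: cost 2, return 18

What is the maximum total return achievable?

Take Rigel, Capella, and Orion: cost 5 + 11 + 2 = 18 ≤ 22, return 17 + 17 + 18 = 52.
No other feasible combination does better.

52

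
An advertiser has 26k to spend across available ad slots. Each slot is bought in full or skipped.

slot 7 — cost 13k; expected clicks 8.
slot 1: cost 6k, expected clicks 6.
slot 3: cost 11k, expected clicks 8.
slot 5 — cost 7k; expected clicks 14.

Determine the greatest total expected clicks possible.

Take slot 1, slot 3, and slot 5: cost 6 + 11 + 7 = 24 ≤ 26, expected clicks 6 + 8 + 14 = 28.
No feasible combination exceeds this.

28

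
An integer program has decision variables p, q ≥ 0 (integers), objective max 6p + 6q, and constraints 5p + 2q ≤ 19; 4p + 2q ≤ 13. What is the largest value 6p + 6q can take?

The continuous relaxation peaks at (0, 6.5) with value 39.00; rounding to a feasible lattice point costs some objective.
(p,q)=(0,6): 5·0+2·6=12≤19, 4·0+2·6=12≤13, objective 36.
(p,q)=(0,5): 5·0+2·5=10≤19, 4·0+2·5=10≤13, objective 30.
The best lattice point is (0,6), giving 36.

36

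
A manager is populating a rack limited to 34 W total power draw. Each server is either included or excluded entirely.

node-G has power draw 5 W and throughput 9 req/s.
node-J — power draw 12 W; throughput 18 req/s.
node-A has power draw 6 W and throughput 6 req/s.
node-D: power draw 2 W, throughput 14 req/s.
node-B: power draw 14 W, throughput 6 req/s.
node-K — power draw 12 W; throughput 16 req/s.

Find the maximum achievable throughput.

57

This is an integer program with binary decision variables.
node-G + node-J + node-D + node-K: power draw 5 + 12 + 2 + 12 = 31 ≤ 34, throughput 9 + 18 + 14 + 16 = 57.
node-J + node-D + node-K: power draw 12 + 2 + 12 = 26 ≤ 34, throughput 18 + 14 + 16 = 48.
node-J + node-A + node-D + node-K: power draw 12 + 6 + 2 + 12 = 32 ≤ 34, throughput 18 + 6 + 14 + 16 = 54.
Best is node-G, node-J, node-D, and node-K with total throughput 57.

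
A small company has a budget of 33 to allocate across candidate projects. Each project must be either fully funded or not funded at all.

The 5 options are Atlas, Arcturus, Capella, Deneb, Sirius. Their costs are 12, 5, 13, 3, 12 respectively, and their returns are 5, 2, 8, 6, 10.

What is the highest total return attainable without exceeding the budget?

26

Arcturus + Capella + Deneb + Sirius: cost 5 + 13 + 3 + 12 = 33 ≤ 33, return 2 + 8 + 6 + 10 = 26.
Capella + Deneb + Sirius: cost 13 + 3 + 12 = 28 ≤ 33, return 8 + 6 + 10 = 24.
Best is Arcturus, Capella, Deneb, and Sirius with total return 26.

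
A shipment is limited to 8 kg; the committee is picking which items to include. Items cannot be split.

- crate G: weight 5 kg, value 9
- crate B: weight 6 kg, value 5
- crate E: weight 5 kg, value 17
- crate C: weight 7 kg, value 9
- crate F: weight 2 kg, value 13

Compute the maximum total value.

Take crate E and crate F: weight 5 + 2 = 7 ≤ 8, value 17 + 13 = 30.
No other feasible combination does better.

30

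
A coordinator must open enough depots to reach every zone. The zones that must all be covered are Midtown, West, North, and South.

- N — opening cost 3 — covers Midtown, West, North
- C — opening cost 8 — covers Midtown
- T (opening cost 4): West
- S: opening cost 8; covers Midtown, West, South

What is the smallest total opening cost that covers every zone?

11

Choose N and S: together they cover Midtown, West, North, South — every zone.
Total opening cost: 3 + 8 = 11.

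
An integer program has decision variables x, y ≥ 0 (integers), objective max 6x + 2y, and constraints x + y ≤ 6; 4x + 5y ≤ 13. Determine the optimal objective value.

18

Relaxing integrality, the LP optimum is 19.50 at (x,y) = (3.25, 0), which is not an integer point.
(x,y)=(3,0): 1·3+1·0=3≤6, 4·3+5·0=12≤13, objective 18.
(x,y)=(2,1): 1·2+1·1=3≤6, 4·2+5·1=13≤13, objective 14.
(x,y)=(2,0): 1·2+1·0=2≤6, 4·2+5·0=8≤13, objective 12.
No feasible integer point exceeds 18.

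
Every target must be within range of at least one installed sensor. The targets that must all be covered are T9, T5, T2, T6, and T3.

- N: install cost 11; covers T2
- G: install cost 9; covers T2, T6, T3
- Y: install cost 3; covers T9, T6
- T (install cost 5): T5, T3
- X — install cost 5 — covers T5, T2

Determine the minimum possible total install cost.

This is an integer covering problem.
Choose Y, T, and X: together they cover T9, T5, T2, T6, T3 — every target.
Total install cost: 3 + 5 + 5 = 13.
No cover costs less than 13.

13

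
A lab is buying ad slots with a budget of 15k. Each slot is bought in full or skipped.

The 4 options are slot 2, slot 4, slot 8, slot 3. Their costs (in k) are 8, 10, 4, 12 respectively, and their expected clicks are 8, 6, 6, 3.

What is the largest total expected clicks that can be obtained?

14

Allowing fractional choices, the relaxed optimum would be about 15.8, but ad slots are indivisible.
slot 2 + slot 8: cost 8 + 4 = 12 ≤ 15, expected clicks 8 + 6 = 14.
slot 4 + slot 8: cost 10 + 4 = 14 ≤ 15, expected clicks 6 + 6 = 12.
Best is slot 2 and slot 8 with total expected clicks 14.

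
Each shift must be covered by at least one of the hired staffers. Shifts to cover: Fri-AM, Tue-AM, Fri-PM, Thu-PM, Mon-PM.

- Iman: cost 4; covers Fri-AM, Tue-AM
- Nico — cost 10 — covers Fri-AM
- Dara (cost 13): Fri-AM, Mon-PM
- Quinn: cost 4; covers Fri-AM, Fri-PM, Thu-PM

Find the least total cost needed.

This is an integer covering problem.
Choose Iman, Dara, and Quinn: together they cover Fri-AM, Tue-AM, Fri-PM, Thu-PM, Mon-PM — every shift.
Total cost: 4 + 13 + 4 = 21.
No cover costs less than 21.

21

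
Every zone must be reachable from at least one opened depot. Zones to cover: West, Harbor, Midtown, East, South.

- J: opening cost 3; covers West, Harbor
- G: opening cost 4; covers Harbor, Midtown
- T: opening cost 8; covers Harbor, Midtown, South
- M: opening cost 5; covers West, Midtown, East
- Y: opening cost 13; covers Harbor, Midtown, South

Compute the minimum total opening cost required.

The greedy cost-per-new-zone heuristic would pick J, M, and T for 16, but a cheaper cover exists.
Choose T and M: together they cover West, Harbor, Midtown, East, South — every zone.
Total opening cost: 8 + 5 = 13.
No cover costs less than 13.

13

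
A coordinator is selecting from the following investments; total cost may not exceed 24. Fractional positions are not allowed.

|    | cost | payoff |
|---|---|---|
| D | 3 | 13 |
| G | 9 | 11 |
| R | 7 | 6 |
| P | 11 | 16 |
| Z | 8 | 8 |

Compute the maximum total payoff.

Allowing fractional choices, the relaxed optimum would be about 41.0, but investments are indivisible.
D + R + P: cost 3 + 7 + 11 = 21 ≤ 24, payoff 13 + 6 + 16 = 35.
D + G + P: cost 3 + 9 + 11 = 23 ≤ 24, payoff 13 + 11 + 16 = 40.
D + P + Z: cost 3 + 11 + 8 = 22 ≤ 24, payoff 13 + 16 + 8 = 37.
Best is D, G, and P with total payoff 40.

40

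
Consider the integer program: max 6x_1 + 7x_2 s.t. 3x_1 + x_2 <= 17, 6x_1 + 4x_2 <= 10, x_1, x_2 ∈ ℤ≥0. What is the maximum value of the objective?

14

(x_1,x_2)=(0,2): 3·0+1·2=2≤17, 6·0+4·2=8≤10, objective 14.
(x_1,x_2)=(1,1): 3·1+1·1=4≤17, 6·1+4·1=10≤10, objective 13.
No feasible integer point exceeds 14.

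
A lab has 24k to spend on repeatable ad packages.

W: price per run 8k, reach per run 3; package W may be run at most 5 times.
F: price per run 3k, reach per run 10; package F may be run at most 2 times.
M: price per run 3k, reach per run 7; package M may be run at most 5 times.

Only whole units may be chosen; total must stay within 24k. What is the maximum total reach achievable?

This is a bounded integer knapsack.
2×F and 4×M: price 18 ≤ 24, reach 2·10 + 4·7 = 48.
2×F and 5×M: price 21 ≤ 24, reach 2·10 + 5·7 = 55.
Best is 55.

55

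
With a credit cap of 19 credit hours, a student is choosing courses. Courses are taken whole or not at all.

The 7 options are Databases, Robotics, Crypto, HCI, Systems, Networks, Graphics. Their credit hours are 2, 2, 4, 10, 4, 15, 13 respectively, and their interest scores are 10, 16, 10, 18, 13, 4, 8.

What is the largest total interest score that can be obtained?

57

Take Databases, Robotics, HCI, and Systems: credit hours 2 + 2 + 10 + 4 = 18 ≤ 19, interest score 10 + 16 + 18 + 13 = 57.
No other feasible combination does better.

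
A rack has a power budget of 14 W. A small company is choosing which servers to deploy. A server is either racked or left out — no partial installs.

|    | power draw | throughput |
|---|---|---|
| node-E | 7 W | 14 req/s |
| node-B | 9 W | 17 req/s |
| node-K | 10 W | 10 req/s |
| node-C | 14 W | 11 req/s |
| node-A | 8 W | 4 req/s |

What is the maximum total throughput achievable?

17

Allowing fractional choices, the relaxed optimum would be about 27.2, but servers are indivisible.
node-E: power draw 7 ≤ 14, throughput 14.
node-C: power draw 14 ≤ 14, throughput 11.
node-B: power draw 9 ≤ 14, throughput 17.
Best is node-B with total throughput 17.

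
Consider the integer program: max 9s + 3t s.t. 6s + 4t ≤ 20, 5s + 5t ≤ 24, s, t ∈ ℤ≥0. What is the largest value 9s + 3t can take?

The continuous relaxation peaks at (3.33, 0) with value 30.00; rounding to a feasible lattice point costs some objective.
(s,t)=(3,0): 6·3+4·0=18≤20, 5·3+5·0=15≤24, objective 27.
(s,t)=(2,1): 6·2+4·1=16≤20, 5·2+5·1=15≤24, objective 21.
(s,t)=(2,0): 6·2+4·0=12≤20, 5·2+5·0=10≤24, objective 18.
No feasible integer point exceeds 27.

27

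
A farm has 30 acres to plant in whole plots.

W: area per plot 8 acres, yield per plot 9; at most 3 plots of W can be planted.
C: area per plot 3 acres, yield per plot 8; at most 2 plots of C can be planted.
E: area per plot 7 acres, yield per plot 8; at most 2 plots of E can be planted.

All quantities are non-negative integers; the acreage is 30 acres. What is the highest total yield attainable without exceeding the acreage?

C has the best ratio (8/3); taking only C gives at most 2×8 = 16 (stopped by the supply cap of 2).
Mixing does better — 3×W and 2×C: area 30 ≤ 30, yield 3·9 + 2·8 = 43.

43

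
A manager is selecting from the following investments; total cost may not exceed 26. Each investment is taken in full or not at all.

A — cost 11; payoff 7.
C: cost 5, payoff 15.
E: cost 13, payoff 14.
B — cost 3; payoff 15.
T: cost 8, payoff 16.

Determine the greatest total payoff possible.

Take C, B, and T: cost 5 + 3 + 8 = 16 ≤ 26, payoff 15 + 15 + 16 = 46.
No other feasible combination does better.

46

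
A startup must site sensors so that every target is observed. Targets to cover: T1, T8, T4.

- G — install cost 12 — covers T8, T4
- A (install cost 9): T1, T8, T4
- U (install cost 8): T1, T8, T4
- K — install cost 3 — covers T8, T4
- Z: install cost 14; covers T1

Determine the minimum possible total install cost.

8

This is a weighted set-cover instance.
The greedy cost-per-new-target heuristic would pick K and U for 11, but a cheaper cover exists.
U alone covers T1, T8, T4 — every target.
Total install cost: 8.
No cover costs less than 8.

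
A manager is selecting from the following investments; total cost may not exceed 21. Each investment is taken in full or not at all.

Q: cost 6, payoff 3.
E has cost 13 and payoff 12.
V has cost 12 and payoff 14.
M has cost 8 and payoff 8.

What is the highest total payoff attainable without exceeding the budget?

22

Allowing fractional choices, the relaxed optimum would be about 22.9, but investments are indivisible.
V + M: cost 12 + 8 = 20 ≤ 21, payoff 14 + 8 = 22.
E + M: cost 13 + 8 = 21 ≤ 21, payoff 12 + 8 = 20.
Best is V and M with total payoff 22.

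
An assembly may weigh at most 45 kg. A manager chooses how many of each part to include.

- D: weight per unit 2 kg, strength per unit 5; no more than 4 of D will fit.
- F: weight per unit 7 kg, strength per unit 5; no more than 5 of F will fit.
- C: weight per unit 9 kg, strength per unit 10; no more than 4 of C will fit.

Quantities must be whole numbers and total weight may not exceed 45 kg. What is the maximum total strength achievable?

This is a bounded integer knapsack.
D has the best ratio (5/2); taking only D gives at most 4×5 = 20 (stopped by the supply cap of 4).
Mixing does better — 4×D and 4×C: weight 44 ≤ 45, strength 4·5 + 4·10 = 60.

60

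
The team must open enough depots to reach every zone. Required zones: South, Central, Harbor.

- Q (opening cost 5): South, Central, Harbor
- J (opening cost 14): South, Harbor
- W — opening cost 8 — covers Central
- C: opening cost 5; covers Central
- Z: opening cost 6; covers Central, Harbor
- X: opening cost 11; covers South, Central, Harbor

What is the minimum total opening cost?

This is an integer covering problem.
Q alone covers South, Central, Harbor — every zone.
Total opening cost: 5.
No cover costs less than 5.

5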